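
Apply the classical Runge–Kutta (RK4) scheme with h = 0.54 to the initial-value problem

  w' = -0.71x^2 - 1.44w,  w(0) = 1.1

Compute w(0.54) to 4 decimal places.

0.4763

RK4: k1 = f(x_n, w_n); k2 = f(x_n + h/2, w_n + (h/2)·k1); k3 = f(x_n + h/2, w_n + (h/2)·k2); k4 = f(x_n + h, w_n + h·k3); w_{n+1} = w_n + (h/6)·(k1 + 2k2 + 2k3 + k4).
x=0.000000, w=1.100000:
  k1 = f(0.000000, 1.100000) = -1.584000
  k2 = f(0.270000, 0.672320) = -1.019900
  k3 = f(0.270000, 0.824627) = -1.239222
  k4 = f(0.540000, 0.430820) = -0.827417
  w ← 1.100000 + (0.54/6)·(k1 + 2k2 + 2k3 + k4) = 0.476331
w(0.54) ≈ 0.4763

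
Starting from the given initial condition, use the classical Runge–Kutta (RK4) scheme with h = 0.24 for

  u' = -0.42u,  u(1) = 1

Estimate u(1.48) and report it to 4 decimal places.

RK4: k1 = f(t_n, u_n); k2 = f(t_n + h/2, u_n + (h/2)·k1); k3 = f(t_n + h/2, u_n + (h/2)·k2); k4 = f(t_n + h, u_n + h·k3); u_{n+1} = u_n + (h/6)·(k1 + 2k2 + 2k3 + k4).
t=1.000000, u=1.000000:
  k1 = f(1.000000, 1.000000) = -0.420000
  k2 = f(1.120000, 0.949600) = -0.398832
  k3 = f(1.120000, 0.952140) = -0.399899
  k4 = f(1.240000, 0.904024) = -0.379690
  u ← 1.000000 + (0.24/6)·(k1 + 2k2 + 2k3 + k4) = 0.904114
t=1.240000, u=0.904114:
  k1 = f(1.240000, 0.904114) = -0.379728
  k2 = f(1.360000, 0.858547) = -0.360590
  k3 = f(1.360000, 0.860843) = -0.361554
  k4 = f(1.480000, 0.817341) = -0.343283
  u ← 0.904114 + (0.24/6)·(k1 + 2k2 + 2k3 + k4) = 0.817422
u(1.48) ≈ 0.8174

0.8174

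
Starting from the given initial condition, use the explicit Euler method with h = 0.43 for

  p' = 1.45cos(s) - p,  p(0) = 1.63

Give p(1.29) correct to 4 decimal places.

Euler: p_{n+1} = p_n + h·f(s_n, p_n).
s=0.000000, p=1.630000: f=-0.180000 → p ← 1.630000 + 0.43·(-0.180000) = 1.552600
s=0.430000, p=1.552600: f=-0.234600 → p ← 1.552600 + 0.43·(-0.234600) = 1.451722
s=0.860000, p=1.451722: f=-0.505688 → p ← 1.451722 + 0.43·(-0.505688) = 1.234276
p(1.29) ≈ 1.2343

1.2343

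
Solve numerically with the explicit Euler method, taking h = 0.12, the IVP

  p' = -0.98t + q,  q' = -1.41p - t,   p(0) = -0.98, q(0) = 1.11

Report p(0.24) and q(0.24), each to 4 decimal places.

-0.7078, 1.4047

Euler on (p,q): p_{n+1} = p_n + h·p', q_{n+1} = q_n + h·q'.
0.000000: (-0.980000, 1.110000); f=(1.110000, 1.381800) → (-0.846800, 1.275816)
0.120000: (-0.846800, 1.275816); f=(1.158216, 1.073988) → (-0.707814, 1.404695)
(p(0.24), q(0.24)) ≈ (-0.7078, 1.4047)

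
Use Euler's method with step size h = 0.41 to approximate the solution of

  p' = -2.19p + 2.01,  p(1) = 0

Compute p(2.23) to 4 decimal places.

0.9168

Euler: p_{n+1} = p_n + h·f(t_n, p_n).
t=1.000000, p=0.000000: f=2.010000 → p ← 0.000000 + 0.41·2.010000 = 0.824100
t=1.410000, p=0.824100: f=0.205221 → p ← 0.824100 + 0.41·0.205221 = 0.908241
t=1.820000, p=0.908241: f=0.020953 → p ← 0.908241 + 0.41·0.020953 = 0.916831
p(2.23) ≈ 0.9168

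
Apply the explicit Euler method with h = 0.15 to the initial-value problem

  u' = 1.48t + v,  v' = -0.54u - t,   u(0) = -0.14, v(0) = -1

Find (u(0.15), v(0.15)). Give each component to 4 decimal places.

-0.2900, -0.9887

Euler on (u,v): u_{n+1} = u_n + h·u', v_{n+1} = v_n + h·v'.
0.000000: (-0.140000, -1.000000); f=(-1.000000, 0.075600) → (-0.290000, -0.988660)
(u(0.15), v(0.15)) ≈ (-0.2900, -0.9887)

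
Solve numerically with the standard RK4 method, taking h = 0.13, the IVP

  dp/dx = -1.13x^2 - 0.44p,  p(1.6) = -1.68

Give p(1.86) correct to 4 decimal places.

RK4: k1 = f(x_n, p_n); k2 = f(x_n + h/2, p_n + (h/2)·k1); k3 = f(x_n + h/2, p_n + (h/2)·k2); k4 = f(x_n + h, p_n + h·k3); p_{n+1} = p_n + (h/6)·(k1 + 2k2 + 2k3 + k4).
x=1.600000, p=-1.680000:
  k1 = f(1.600000, -1.680000) = -2.153600
  k2 = f(1.665000, -1.819984) = -2.331821
  k3 = f(1.665000, -1.831568) = -2.326724
  k4 = f(1.730000, -1.982474) = -2.509688
  p ← -1.680000 + (0.13/6)·(k1 + 2k2 + 2k3 + k4) = -1.982908
x=1.730000, p=-1.982908:
  k1 = f(1.730000, -1.982908) = -2.509497
  k2 = f(1.795000, -2.146026) = -2.696637
  k3 = f(1.795000, -2.158190) = -2.691285
  k4 = f(1.860000, -2.332775) = -2.882927
  p ← -1.982908 + (0.13/6)·(k1 + 2k2 + 2k3 + k4) = -2.333221
p(1.86) ≈ -2.3332

-2.3332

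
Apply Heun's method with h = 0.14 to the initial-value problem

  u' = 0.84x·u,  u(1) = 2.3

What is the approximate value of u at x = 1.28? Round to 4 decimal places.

Heun: k1 = f(x_n, u_n); k2 = f(x_n + h, u_n + h·k1); u_{n+1} = u_n + (h/2)·(k1 + k2).
x=1.000000, u=2.300000:
  k1 = f(1.000000, 2.300000) = 1.932000
  k2 = f(1.140000, 2.570480) = 2.461492
  u ← 2.300000 + (0.14/2)·(1.932000 + 2.461492) = 2.607544
x=1.140000, u=2.607544:
  k1 = f(1.140000, 2.607544) = 2.496985
  k2 = f(1.280000, 2.957122) = 3.179498
  u ← 2.607544 + (0.14/2)·(2.496985 + 3.179498) = 3.004898
u(1.28) ≈ 3.0049

3.0049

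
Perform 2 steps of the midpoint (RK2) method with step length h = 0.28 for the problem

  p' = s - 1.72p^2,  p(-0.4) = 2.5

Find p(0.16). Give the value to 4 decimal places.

Midpoint: k1 = f(s_n, p_n); k2 = f(s_n + h/2, p_n + (h/2)·k1); p_{n+1} = p_n + h·k2.
s=-0.400000, p=2.500000:
  k1 = f(-0.400000, 2.500000) = -11.150000
  k2 = f(-0.260000, 0.939000) = -1.776560
  p ← 2.500000 + 0.28·(-1.776560) = 2.002563
s=-0.120000, p=2.002563:
  k1 = f(-0.120000, 2.002563) = -7.017646
  k2 = f(0.020000, 1.020093) = -1.769813
  p ← 2.002563 + 0.28·(-1.769813) = 1.507015
p(0.16) ≈ 1.5070

1.5070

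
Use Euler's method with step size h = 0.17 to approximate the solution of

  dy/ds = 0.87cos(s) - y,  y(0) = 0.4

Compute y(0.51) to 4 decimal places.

0.5910

Euler: y_{n+1} = y_n + h·f(s_n, y_n).
s=0.000000, y=0.400000: f=0.470000 → y ← 0.400000 + 0.17·0.470000 = 0.479900
s=0.170000, y=0.479900: f=0.377559 → y ← 0.479900 + 0.17·0.377559 = 0.544085
s=0.340000, y=0.544085: f=0.276112 → y ← 0.544085 + 0.17·0.276112 = 0.591024
y(0.51) ≈ 0.5910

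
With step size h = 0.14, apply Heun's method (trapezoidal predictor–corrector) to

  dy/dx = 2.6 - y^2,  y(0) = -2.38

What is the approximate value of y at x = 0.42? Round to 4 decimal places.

Heun: k1 = f(x_n, y_n); k2 = f(x_n + h, y_n + h·k1); y_{n+1} = y_n + (h/2)·(k1 + k2).
x=0.000000, y=-2.380000:
  k1 = f(0.000000, -2.380000) = -3.064400
  k2 = f(0.140000, -2.809016) = -5.290571
  y ← -2.380000 + (0.14/2)·(-3.064400 + (-5.290571)) = -2.964848
x=0.140000, y=-2.964848:
  k1 = f(0.140000, -2.964848) = -6.190323
  k2 = f(0.280000, -3.831493) = -12.080340
  y ← -2.964848 + (0.14/2)·(-6.190323 + (-12.080340)) = -4.243794
x=0.280000, y=-4.243794:
  k1 = f(0.280000, -4.243794) = -15.409791
  k2 = f(0.420000, -6.401165) = -38.374916
  y ← -4.243794 + (0.14/2)·(-15.409791 + (-38.374916)) = -8.008724
y(0.42) ≈ -8.0087

-8.0087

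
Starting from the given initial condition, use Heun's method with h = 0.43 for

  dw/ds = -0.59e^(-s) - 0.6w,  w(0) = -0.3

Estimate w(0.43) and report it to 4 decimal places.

Heun: k1 = f(s_n, w_n); k2 = f(s_n + h, w_n + h·k1); w_{n+1} = w_n + (h/2)·(k1 + k2).
s=0.000000, w=-0.300000:
  k1 = f(0.000000, -0.300000) = -0.410000
  k2 = f(0.430000, -0.476300) = -0.098020
  w ← -0.300000 + (0.43/2)·(-0.410000 + (-0.098020)) = -0.409224
w(0.43) ≈ -0.4092

-0.4092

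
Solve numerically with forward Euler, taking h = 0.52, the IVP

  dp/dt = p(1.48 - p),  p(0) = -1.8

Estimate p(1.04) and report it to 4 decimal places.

Euler: p_{n+1} = p_n + h·f(t_n, p_n).
t=0.000000, p=-1.800000: f=-5.904000 → p ← -1.800000 + 0.52·(-5.904000) = -4.870080
t=0.520000, p=-4.870080: f=-30.925398 → p ← -4.870080 + 0.52·(-30.925398) = -20.951287
p(1.04) ≈ -20.9513

-20.9513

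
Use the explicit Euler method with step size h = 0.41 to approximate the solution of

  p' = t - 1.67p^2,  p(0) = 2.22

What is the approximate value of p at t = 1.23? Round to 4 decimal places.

-4.0318

Euler: p_{n+1} = p_n + h·f(t_n, p_n).
t=0.000000, p=2.220000: f=-8.230428 → p ← 2.220000 + 0.41·(-8.230428) = -1.154475
t=0.410000, p=-1.154475: f=-1.815799 → p ← -1.154475 + 0.41·(-1.815799) = -1.898953
t=0.820000, p=-1.898953: f=-5.202057 → p ← -1.898953 + 0.41·(-5.202057) = -4.031797
p(1.23) ≈ -4.0318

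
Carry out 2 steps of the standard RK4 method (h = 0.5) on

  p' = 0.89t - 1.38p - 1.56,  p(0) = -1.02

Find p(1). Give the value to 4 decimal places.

-0.8068

RK4: k1 = f(t_n, p_n); k2 = f(t_n + h/2, p_n + (h/2)·k1); k3 = f(t_n + h/2, p_n + (h/2)·k2); k4 = f(t_n + h, p_n + h·k3); p_{n+1} = p_n + (h/6)·(k1 + 2k2 + 2k3 + k4).
t=0.000000, p=-1.020000:
  k1 = f(0.000000, -1.020000) = -0.152400
  k2 = f(0.250000, -1.058100) = 0.122678
  k3 = f(0.250000, -0.989331) = 0.027776
  k4 = f(0.500000, -1.006112) = 0.273434
  p ← -1.020000 + (0.5/6)·(k1 + 2k2 + 2k3 + k4) = -0.984838
t=0.500000, p=-0.984838:
  k1 = f(0.500000, -0.984838) = 0.244077
  k2 = f(0.750000, -0.923819) = 0.382370
  k3 = f(0.750000, -0.889246) = 0.334659
  k4 = f(1.000000, -0.817509) = 0.458162
  p ← -0.984838 + (0.5/6)·(k1 + 2k2 + 2k3 + k4) = -0.806813
p(1) ≈ -0.8068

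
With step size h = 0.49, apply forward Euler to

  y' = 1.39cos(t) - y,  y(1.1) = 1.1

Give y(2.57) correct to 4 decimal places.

Euler: y_{n+1} = y_n + h·f(t_n, y_n).
t=1.100000, y=1.100000: f=-0.469501 → y ← 1.100000 + 0.49·(-0.469501) = 0.869944
t=1.590000, y=0.869944: f=-0.896636 → y ← 0.869944 + 0.49·(-0.896636) = 0.430593
t=2.080000, y=0.430593: f=-1.108193 → y ← 0.430593 + 0.49·(-1.108193) = -0.112422
y(2.57) ≈ -0.1124

-0.1124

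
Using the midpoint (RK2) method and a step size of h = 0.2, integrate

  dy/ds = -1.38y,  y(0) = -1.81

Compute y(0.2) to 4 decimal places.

Midpoint: k1 = f(s_n, y_n); k2 = f(s_n + h/2, y_n + (h/2)·k1); y_{n+1} = y_n + h·k2.
s=0.000000, y=-1.810000:
  k1 = f(0.000000, -1.810000) = 2.497800
  k2 = f(0.100000, -1.560220) = 2.153104
  y ← -1.810000 + 0.2·2.153104 = -1.379379
y(0.2) ≈ -1.3794

-1.3794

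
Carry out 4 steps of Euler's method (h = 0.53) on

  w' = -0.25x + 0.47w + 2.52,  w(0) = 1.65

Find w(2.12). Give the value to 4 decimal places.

11.2118

Euler: w_{n+1} = w_n + h·f(x_n, w_n).
x=0.000000, w=1.650000: f=3.295500 → w ← 1.650000 + 0.53·3.295500 = 3.396615
x=0.530000, w=3.396615: f=3.983909 → w ← 3.396615 + 0.53·3.983909 = 5.508087
x=1.060000, w=5.508087: f=4.843801 → w ← 5.508087 + 0.53·4.843801 = 8.075301
x=1.590000, w=8.075301: f=5.917892 → w ← 8.075301 + 0.53·5.917892 = 11.211784
w(2.12) ≈ 11.2118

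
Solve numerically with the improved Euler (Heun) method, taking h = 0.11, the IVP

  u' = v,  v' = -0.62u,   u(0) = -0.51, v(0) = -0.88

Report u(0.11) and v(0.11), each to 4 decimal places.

-0.6049, -0.8419

Heun on (u,v): k1 = f(s_n, state_n); k2 = f(s_n + h, state_n + h·k1); state_{n+1} = state_n + (h/2)·(k1 + k2).
0.000000: (-0.510000, -0.880000)
  k1 = (-0.880000, 0.316200)
  predictor → (-0.606800, -0.845218)
  k2 = (-0.845218, 0.376216)
  → (-0.604887, -0.841917)
(u(0.11), v(0.11)) ≈ (-0.6049, -0.8419)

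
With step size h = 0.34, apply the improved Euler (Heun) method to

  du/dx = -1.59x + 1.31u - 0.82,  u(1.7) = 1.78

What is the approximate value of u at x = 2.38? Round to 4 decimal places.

Heun: k1 = f(x_n, u_n); k2 = f(x_n + h, u_n + h·k1); u_{n+1} = u_n + (h/2)·(k1 + k2).
x=1.700000, u=1.780000:
  k1 = f(1.700000, 1.780000) = -1.191200
  k2 = f(2.040000, 1.374992) = -2.262360
  u ← 1.780000 + (0.34/2)·(-1.191200 + (-2.262360)) = 1.192895
x=2.040000, u=1.192895:
  k1 = f(2.040000, 1.192895) = -2.500908
  k2 = f(2.380000, 0.342586) = -4.155412
  u ← 1.192895 + (0.34/2)·(-2.500908 + (-4.155412)) = 0.061320
u(2.38) ≈ 0.0613

0.0613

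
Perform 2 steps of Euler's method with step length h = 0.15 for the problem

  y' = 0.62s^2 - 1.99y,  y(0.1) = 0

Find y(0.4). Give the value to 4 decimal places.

0.0065

Euler: y_{n+1} = y_n + h·f(s_n, y_n).
s=0.100000, y=0.000000: f=0.006200 → y ← 0.000000 + 0.15·0.006200 = 0.000930
s=0.250000, y=0.000930: f=0.036899 → y ← 0.000930 + 0.15·0.036899 = 0.006465
y(0.4) ≈ 0.0065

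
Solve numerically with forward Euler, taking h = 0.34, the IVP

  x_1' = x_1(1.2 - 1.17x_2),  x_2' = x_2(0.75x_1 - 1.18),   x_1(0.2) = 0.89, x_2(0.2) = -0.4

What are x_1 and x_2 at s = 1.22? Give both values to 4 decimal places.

3.2923, -0.3614

Euler on (x_1,x_2): x_1_{n+1} = x_1_n + h·x_1', x_2_{n+1} = x_2_n + h·x_2'.
0.200000: (0.890000, -0.400000); f=(1.484520, 0.205000) → (1.394737, -0.330300)
0.540000: (1.394737, -0.330300); f=(2.212682, 0.044243) → (2.147049, -0.315257)
0.880000: (2.147049, -0.315257); f=(3.368400, -0.135651) → (3.292304, -0.361379)
(x_1(1.22), x_2(1.22)) ≈ (3.2923, -0.3614)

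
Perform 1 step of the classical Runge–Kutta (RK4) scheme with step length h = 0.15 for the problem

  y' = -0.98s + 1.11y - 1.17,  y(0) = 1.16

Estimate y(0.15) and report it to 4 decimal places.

RK4: k1 = f(s_n, y_n); k2 = f(s_n + h/2, y_n + (h/2)·k1); k3 = f(s_n + h/2, y_n + (h/2)·k2); k4 = f(s_n + h, y_n + h·k3); y_{n+1} = y_n + (h/6)·(k1 + 2k2 + 2k3 + k4).
s=0.000000, y=1.160000:
  k1 = f(0.000000, 1.160000) = 0.117600
  k2 = f(0.075000, 1.168820) = 0.053890
  k3 = f(0.075000, 1.164042) = 0.048586
  k4 = f(0.150000, 1.167288) = -0.021310
  y ← 1.160000 + (0.15/6)·(k1 + 2k2 + 2k3 + k4) = 1.167531
y(0.15) ≈ 1.1675

1.1675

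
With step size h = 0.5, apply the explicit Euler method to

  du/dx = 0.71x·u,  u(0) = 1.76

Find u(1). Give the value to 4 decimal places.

2.0724

Euler: u_{n+1} = u_n + h·f(x_n, u_n).
x=0.000000, u=1.760000: f=0.000000 → u ← 1.760000 + 0.5·0.000000 = 1.760000
x=0.500000, u=1.760000: f=0.624800 → u ← 1.760000 + 0.5·0.624800 = 2.072400
u(1) ≈ 2.0724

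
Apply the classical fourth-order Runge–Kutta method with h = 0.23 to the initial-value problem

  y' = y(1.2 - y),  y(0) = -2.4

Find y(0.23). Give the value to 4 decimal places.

RK4: k1 = f(x_n, y_n); k2 = f(x_n + h/2, y_n + (h/2)·k1); k3 = f(x_n + h/2, y_n + (h/2)·k2); k4 = f(x_n + h, y_n + h·k3); y_{n+1} = y_n + (h/6)·(k1 + 2k2 + 2k3 + k4).
x=0.000000, y=-2.400000:
  k1 = f(0.000000, -2.400000) = -8.640000
  k2 = f(0.115000, -3.393600) = -15.588841
  k3 = f(0.115000, -4.192717) = -22.610133
  k4 = f(0.230000, -7.600331) = -66.885424
  y ← -2.400000 + (0.23/6)·(k1 + 2k2 + 2k3 + k4) = -8.223729
y(0.23) ≈ -8.2237

-8.2237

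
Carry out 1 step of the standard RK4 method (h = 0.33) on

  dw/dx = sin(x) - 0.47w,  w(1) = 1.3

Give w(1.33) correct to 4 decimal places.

1.3933

RK4: k1 = f(x_n, w_n); k2 = f(x_n + h/2, w_n + (h/2)·k1); k3 = f(x_n + h/2, w_n + (h/2)·k2); k4 = f(x_n + h, w_n + h·k3); w_{n+1} = w_n + (h/6)·(k1 + 2k2 + 2k3 + k4).
x=1.000000, w=1.300000:
  k1 = f(1.000000, 1.300000) = 0.230471
  k2 = f(1.165000, 1.338028) = 0.289915
  k3 = f(1.165000, 1.347836) = 0.285305
  k4 = f(1.330000, 1.394151) = 0.315898
  w ← 1.300000 + (0.33/6)·(k1 + 2k2 + 2k3 + k4) = 1.393325
w(1.33) ≈ 1.3933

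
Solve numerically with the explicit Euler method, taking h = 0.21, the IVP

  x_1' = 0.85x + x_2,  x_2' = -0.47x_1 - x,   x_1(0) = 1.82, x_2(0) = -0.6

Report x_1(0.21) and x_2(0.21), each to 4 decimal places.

Euler on (x_1,x_2): x_1_{n+1} = x_1_n + h·x_1', x_2_{n+1} = x_2_n + h·x_2'.
0.000000: (1.820000, -0.600000); f=(-0.600000, -0.855400) → (1.694000, -0.779634)
(x_1(0.21), x_2(0.21)) ≈ (1.6940, -0.7796)

1.6940, -0.7796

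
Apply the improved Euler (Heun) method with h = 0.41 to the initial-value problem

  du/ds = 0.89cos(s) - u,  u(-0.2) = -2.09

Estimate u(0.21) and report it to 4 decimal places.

-1.1248

Heun: k1 = f(s_n, u_n); k2 = f(s_n + h, u_n + h·k1); u_{n+1} = u_n + (h/2)·(k1 + k2).
s=-0.200000, u=-2.090000:
  k1 = f(-0.200000, -2.090000) = 2.962259
  k2 = f(0.210000, -0.875474) = 1.745921
  u ← -2.090000 + (0.41/2)·(2.962259 + 1.745921) = -1.124823
u(0.21) ≈ -1.1248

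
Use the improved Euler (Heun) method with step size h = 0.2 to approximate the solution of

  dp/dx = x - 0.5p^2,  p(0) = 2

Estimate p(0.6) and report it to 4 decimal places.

1.3990

Heun: k1 = f(x_n, p_n); k2 = f(x_n + h, p_n + h·k1); p_{n+1} = p_n + (h/2)·(k1 + k2).
x=0.000000, p=2.000000:
  k1 = f(0.000000, 2.000000) = -2.000000
  k2 = f(0.200000, 1.600000) = -1.080000
  p ← 2.000000 + (0.2/2)·(-2.000000 + (-1.080000)) = 1.692000
x=0.200000, p=1.692000:
  k1 = f(0.200000, 1.692000) = -1.231432
  k2 = f(0.400000, 1.445714) = -0.645044
  p ← 1.692000 + (0.2/2)·(-1.231432 + (-0.645044)) = 1.504352
x=0.400000, p=1.504352:
  k1 = f(0.400000, 1.504352) = -0.731538
  k2 = f(0.600000, 1.358045) = -0.322143
  p ← 1.504352 + (0.2/2)·(-0.731538 + (-0.322143)) = 1.398984
p(0.6) ≈ 1.3990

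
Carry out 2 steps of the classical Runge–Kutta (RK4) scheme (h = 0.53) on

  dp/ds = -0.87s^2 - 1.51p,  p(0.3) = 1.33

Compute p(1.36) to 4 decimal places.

-0.1975

RK4: k1 = f(s_n, p_n); k2 = f(s_n + h/2, p_n + (h/2)·k1); k3 = f(s_n + h/2, p_n + (h/2)·k2); k4 = f(s_n + h, p_n + h·k3); p_{n+1} = p_n + (h/6)·(k1 + 2k2 + 2k3 + k4).
s=0.300000, p=1.330000:
  k1 = f(0.300000, 1.330000) = -2.086600
  k2 = f(0.565000, 0.777051) = -1.451073
  k3 = f(0.565000, 0.945466) = -1.705379
  k4 = f(0.830000, 0.426149) = -1.242828
  p ← 1.330000 + (0.53/6)·(k1 + 2k2 + 2k3 + k4) = 0.478261
s=0.830000, p=0.478261:
  k1 = f(0.830000, 0.478261) = -1.321517
  k2 = f(1.095000, 0.128059) = -1.236521
  k3 = f(1.095000, 0.150583) = -1.270532
  k4 = f(1.360000, -0.195121) = -1.314519
  p ← 0.478261 + (0.53/6)·(k1 + 2k2 + 2k3 + k4) = -0.197502
p(1.36) ≈ -0.1975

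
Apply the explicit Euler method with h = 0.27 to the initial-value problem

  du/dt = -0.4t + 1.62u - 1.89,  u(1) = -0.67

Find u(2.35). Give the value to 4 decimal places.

Euler: u_{n+1} = u_n + h·f(t_n, u_n).
t=1.000000, u=-0.670000: f=-3.375400 → u ← -0.670000 + 0.27·(-3.375400) = -1.581358
t=1.270000, u=-1.581358: f=-4.959800 → u ← -1.581358 + 0.27·(-4.959800) = -2.920504
t=1.540000, u=-2.920504: f=-7.237216 → u ← -2.920504 + 0.27·(-7.237216) = -4.874552
t=1.810000, u=-4.874552: f=-10.510775 → u ← -4.874552 + 0.27·(-10.510775) = -7.712462
t=2.080000, u=-7.712462: f=-15.216188 → u ← -7.712462 + 0.27·(-15.216188) = -11.820832
u(2.35) ≈ -11.8208

-11.8208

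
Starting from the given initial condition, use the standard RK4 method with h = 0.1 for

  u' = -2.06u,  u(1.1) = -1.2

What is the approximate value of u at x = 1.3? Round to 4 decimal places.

RK4: k1 = f(x_n, u_n); k2 = f(x_n + h/2, u_n + (h/2)·k1); k3 = f(x_n + h/2, u_n + (h/2)·k2); k4 = f(x_n + h, u_n + h·k3); u_{n+1} = u_n + (h/6)·(k1 + 2k2 + 2k3 + k4).
x=1.100000, u=-1.200000:
  k1 = f(1.100000, -1.200000) = 2.472000
  k2 = f(1.150000, -1.076400) = 2.217384
  k3 = f(1.150000, -1.089131) = 2.243609
  k4 = f(1.200000, -0.975639) = 2.009816
  u ← -1.200000 + (0.1/6)·(k1 + 2k2 + 2k3 + k4) = -0.976603
x=1.200000, u=-0.976603:
  k1 = f(1.200000, -0.976603) = 2.011803
  k2 = f(1.250000, -0.876013) = 1.804587
  k3 = f(1.250000, -0.886374) = 1.825930
  k4 = f(1.300000, -0.794010) = 1.635661
  u ← -0.976603 + (0.1/6)·(k1 + 2k2 + 2k3 + k4) = -0.794795
u(1.3) ≈ -0.7948

-0.7948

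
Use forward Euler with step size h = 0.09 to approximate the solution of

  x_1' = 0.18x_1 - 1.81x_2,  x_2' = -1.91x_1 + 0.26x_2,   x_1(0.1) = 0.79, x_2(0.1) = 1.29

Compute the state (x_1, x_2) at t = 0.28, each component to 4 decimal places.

Euler on (x_1,x_2): x_1_{n+1} = x_1_n + h·x_1', x_2_{n+1} = x_2_n + h·x_2'.
0.100000: (0.790000, 1.290000); f=(-2.192700, -1.173500) → (0.592657, 1.184385)
0.190000: (0.592657, 1.184385); f=(-2.037059, -0.824035) → (0.409322, 1.110222)
(x_1(0.28), x_2(0.28)) ≈ (0.4093, 1.1102)

0.4093, 1.1102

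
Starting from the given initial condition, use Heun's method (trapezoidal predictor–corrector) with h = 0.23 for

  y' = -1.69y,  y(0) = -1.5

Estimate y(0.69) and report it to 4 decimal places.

Heun: k1 = f(t_n, y_n); k2 = f(t_n + h, y_n + h·k1); y_{n+1} = y_n + (h/2)·(k1 + k2).
t=0.000000, y=-1.500000:
  k1 = f(0.000000, -1.500000) = 2.535000
  k2 = f(0.230000, -0.916950) = 1.549645
  y ← -1.500000 + (0.23/2)·(2.535000 + 1.549645) = -1.030266
t=0.230000, y=-1.030266:
  k1 = f(0.230000, -1.030266) = 1.741149
  k2 = f(0.460000, -0.629801) = 1.064364
  y ← -1.030266 + (0.23/2)·(1.741149 + 1.064364) = -0.707632
t=0.460000, y=-0.707632:
  k1 = f(0.460000, -0.707632) = 1.195898
  k2 = f(0.690000, -0.432575) = 0.731052
  y ← -0.707632 + (0.23/2)·(1.195898 + 0.731052) = -0.486032
y(0.69) ≈ -0.4860

-0.4860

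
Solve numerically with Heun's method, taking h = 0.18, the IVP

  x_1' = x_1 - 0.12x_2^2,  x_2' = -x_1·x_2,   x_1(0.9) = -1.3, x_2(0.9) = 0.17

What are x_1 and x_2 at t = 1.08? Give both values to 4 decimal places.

Heun on (x_1,x_2): k1 = f(t_n, state_n); k2 = f(t_n + h, state_n + h·k1); state_{n+1} = state_n + (h/2)·(k1 + k2).
0.900000: (-1.300000, 0.170000)
  k1 = (-1.303468, 0.221000)
  predictor → (-1.534624, 0.209780)
  k2 = (-1.539905, 0.321933)
  → (-1.555904, 0.218864)
(x_1(1.08), x_2(1.08)) ≈ (-1.5559, 0.2189)

-1.5559, 0.2189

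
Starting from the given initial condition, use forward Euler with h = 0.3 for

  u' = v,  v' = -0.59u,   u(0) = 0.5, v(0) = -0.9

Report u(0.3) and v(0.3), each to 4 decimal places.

Euler on (u,v): u_{n+1} = u_n + h·u', v_{n+1} = v_n + h·v'.
0.000000: (0.500000, -0.900000); f=(-0.900000, -0.295000) → (0.230000, -0.988500)
(u(0.3), v(0.3)) ≈ (0.2300, -0.9885)

0.2300, -0.9885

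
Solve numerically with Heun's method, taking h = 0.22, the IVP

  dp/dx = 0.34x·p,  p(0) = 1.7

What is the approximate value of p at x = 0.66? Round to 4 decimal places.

Heun: k1 = f(x_n, p_n); k2 = f(x_n + h, p_n + h·k1); p_{n+1} = p_n + (h/2)·(k1 + k2).
x=0.000000, p=1.700000:
  k1 = f(0.000000, 1.700000) = 0.000000
  k2 = f(0.220000, 1.700000) = 0.127160
  p ← 1.700000 + (0.22/2)·(0.000000 + 0.127160) = 1.713988
x=0.220000, p=1.713988:
  k1 = f(0.220000, 1.713988) = 0.128206
  k2 = f(0.440000, 1.742193) = 0.260632
  p ← 1.713988 + (0.22/2)·(0.128206 + 0.260632) = 1.756760
x=0.440000, p=1.756760:
  k1 = f(0.440000, 1.756760) = 0.262811
  k2 = f(0.660000, 1.814578) = 0.407191
  p ← 1.756760 + (0.22/2)·(0.262811 + 0.407191) = 1.830460
p(0.66) ≈ 1.8305

1.8305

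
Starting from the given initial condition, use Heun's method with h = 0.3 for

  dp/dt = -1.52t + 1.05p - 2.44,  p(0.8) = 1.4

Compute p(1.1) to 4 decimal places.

Heun: k1 = f(t_n, p_n); k2 = f(t_n + h, p_n + h·k1); p_{n+1} = p_n + (h/2)·(k1 + k2).
t=0.800000, p=1.400000:
  k1 = f(0.800000, 1.400000) = -2.186000
  k2 = f(1.100000, 0.744200) = -3.330590
  p ← 1.400000 + (0.3/2)·(-2.186000 + (-3.330590)) = 0.572511
p(1.1) ≈ 0.5725

0.5725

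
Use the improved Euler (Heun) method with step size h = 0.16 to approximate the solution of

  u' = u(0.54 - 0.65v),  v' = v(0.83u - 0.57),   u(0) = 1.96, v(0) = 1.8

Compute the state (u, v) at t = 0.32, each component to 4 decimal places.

1.5058, 2.3818

Heun on (u,v): k1 = f(t_n, state_n); k2 = f(t_n + h, state_n + h·k1); state_{n+1} = state_n + (h/2)·(k1 + k2).
0.000000: (1.960000, 1.800000)
  k1 = (-1.234800, 1.902240)
  predictor → (1.762432, 2.104358)
  k2 = (-1.458999, 1.878810)
  → (1.744496, 2.102484)
0.160000: (1.744496, 2.102484)
  k1 = (-1.442026, 1.845837)
  predictor → (1.513772, 2.397818)
  k2 = (-1.541900, 1.645936)
  → (1.505782, 2.381826)
(u(0.32), v(0.32)) ≈ (1.5058, 2.3818)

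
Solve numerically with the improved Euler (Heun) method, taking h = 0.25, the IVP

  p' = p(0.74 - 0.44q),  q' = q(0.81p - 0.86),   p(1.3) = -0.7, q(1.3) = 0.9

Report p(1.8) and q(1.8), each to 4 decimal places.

Heun on (p,q): k1 = f(t_n, state_n); k2 = f(t_n + h, state_n + h·k1); state_{n+1} = state_n + (h/2)·(k1 + k2).
1.300000: (-0.700000, 0.900000)
  k1 = (-0.240800, -1.284300)
  predictor → (-0.760200, 0.578925)
  k2 = (-0.368905, -0.854356)
  → (-0.776213, 0.632668)
1.550000: (-0.776213, 0.632668)
  k1 = (-0.358320, -0.941874)
  predictor → (-0.865793, 0.397200)
  k2 = (-0.489374, -0.620145)
  → (-0.882175, 0.437416)
(p(1.8), q(1.8)) ≈ (-0.8822, 0.4374)

-0.8822, 0.4374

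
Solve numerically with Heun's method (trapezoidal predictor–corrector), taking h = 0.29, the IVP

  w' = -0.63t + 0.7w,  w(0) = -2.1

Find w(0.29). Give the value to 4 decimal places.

Heun: k1 = f(t_n, w_n); k2 = f(t_n + h, w_n + h·k1); w_{n+1} = w_n + (h/2)·(k1 + k2).
t=0.000000, w=-2.100000:
  k1 = f(0.000000, -2.100000) = -1.470000
  k2 = f(0.290000, -2.526300) = -1.951110
  w ← -2.100000 + (0.29/2)·(-1.470000 + (-1.951110)) = -2.596061
w(0.29) ≈ -2.5961

-2.5961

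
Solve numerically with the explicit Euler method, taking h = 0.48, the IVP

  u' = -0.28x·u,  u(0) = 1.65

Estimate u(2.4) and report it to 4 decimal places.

0.8044

Euler: u_{n+1} = u_n + h·f(x_n, u_n).
x=0.000000, u=1.650000: f=0.000000 → u ← 1.650000 + 0.48·0.000000 = 1.650000
x=0.480000, u=1.650000: f=-0.221760 → u ← 1.650000 + 0.48·(-0.221760) = 1.543555
x=0.960000, u=1.543555: f=-0.414908 → u ← 1.543555 + 0.48·(-0.414908) = 1.344400
x=1.440000, u=1.344400: f=-0.542062 → u ← 1.344400 + 0.48·(-0.542062) = 1.084210
x=1.920000, u=1.084210: f=-0.582871 → u ← 1.084210 + 0.48·(-0.582871) = 0.804432
u(2.4) ≈ 0.8044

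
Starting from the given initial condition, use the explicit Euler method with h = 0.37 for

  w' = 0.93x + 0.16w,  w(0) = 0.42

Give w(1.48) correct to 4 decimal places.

1.3231

Euler: w_{n+1} = w_n + h·f(x_n, w_n).
x=0.000000, w=0.420000: f=0.067200 → w ← 0.420000 + 0.37·0.067200 = 0.444864
x=0.370000, w=0.444864: f=0.415278 → w ← 0.444864 + 0.37·0.415278 = 0.598517
x=0.740000, w=0.598517: f=0.783963 → w ← 0.598517 + 0.37·0.783963 = 0.888583
x=1.110000, w=0.888583: f=1.174473 → w ← 0.888583 + 0.37·1.174473 = 1.323138
w(1.48) ≈ 1.3231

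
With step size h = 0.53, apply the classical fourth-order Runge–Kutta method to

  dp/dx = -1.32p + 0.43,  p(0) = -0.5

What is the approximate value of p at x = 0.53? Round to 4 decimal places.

RK4: k1 = f(x_n, p_n); k2 = f(x_n + h/2, p_n + (h/2)·k1); k3 = f(x_n + h/2, p_n + (h/2)·k2); k4 = f(x_n + h, p_n + h·k3); p_{n+1} = p_n + (h/6)·(k1 + 2k2 + 2k3 + k4).
x=0.000000, p=-0.500000:
  k1 = f(0.000000, -0.500000) = 1.090000
  k2 = f(0.265000, -0.211150) = 0.708718
  k3 = f(0.265000, -0.312190) = 0.842090
  k4 = f(0.530000, -0.053692) = 0.500874
  p ← -0.500000 + (0.53/6)·(k1 + 2k2 + 2k3 + k4) = -0.085497
p(0.53) ≈ -0.0855

-0.0855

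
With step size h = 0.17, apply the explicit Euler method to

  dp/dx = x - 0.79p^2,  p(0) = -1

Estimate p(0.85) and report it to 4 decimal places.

Euler: p_{n+1} = p_n + h·f(x_n, p_n).
x=0.000000, p=-1.000000: f=-0.790000 → p ← -1.000000 + 0.17·(-0.790000) = -1.134300
x=0.170000, p=-1.134300: f=-0.846443 → p ← -1.134300 + 0.17·(-0.846443) = -1.278195
x=0.340000, p=-1.278195: f=-0.950689 → p ← -1.278195 + 0.17·(-0.950689) = -1.439812
x=0.510000, p=-1.439812: f=-1.127717 → p ← -1.439812 + 0.17·(-1.127717) = -1.631524
x=0.680000, p=-1.631524: f=-1.422878 → p ← -1.631524 + 0.17·(-1.422878) = -1.873414
p(0.85) ≈ -1.8734

-1.8734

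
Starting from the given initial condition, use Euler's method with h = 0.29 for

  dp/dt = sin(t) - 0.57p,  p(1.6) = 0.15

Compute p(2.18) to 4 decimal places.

0.6218

Euler: p_{n+1} = p_n + h·f(t_n, p_n).
t=1.600000, p=0.150000: f=0.914074 → p ← 0.150000 + 0.29·0.914074 = 0.415081
t=1.890000, p=0.415081: f=0.712889 → p ← 0.415081 + 0.29·0.712889 = 0.621819
p(2.18) ≈ 0.6218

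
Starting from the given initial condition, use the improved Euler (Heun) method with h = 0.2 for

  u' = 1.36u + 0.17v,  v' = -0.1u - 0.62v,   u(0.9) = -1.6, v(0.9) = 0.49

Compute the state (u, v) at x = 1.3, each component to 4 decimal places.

-2.6996, 0.4573

Heun on (u,v): k1 = f(x_n, state_n); k2 = f(x_n + h, state_n + h·k1); state_{n+1} = state_n + (h/2)·(k1 + k2).
0.900000: (-1.600000, 0.490000)
  k1 = (-2.092700, -0.143800)
  predictor → (-2.018540, 0.461240)
  k2 = (-2.666804, -0.084115)
  → (-2.075950, 0.467209)
1.100000: (-2.075950, 0.467209)
  k1 = (-2.743867, -0.082074)
  predictor → (-2.624724, 0.450794)
  k2 = (-3.492989, -0.017020)
  → (-2.699636, 0.457299)
(u(1.3), v(1.3)) ≈ (-2.6996, 0.4573)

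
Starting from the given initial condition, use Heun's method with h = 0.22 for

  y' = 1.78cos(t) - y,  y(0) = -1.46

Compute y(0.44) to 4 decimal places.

Heun: k1 = f(t_n, y_n); k2 = f(t_n + h, y_n + h·k1); y_{n+1} = y_n + (h/2)·(k1 + k2).
t=0.000000, y=-1.460000:
  k1 = f(0.000000, -1.460000) = 3.240000
  k2 = f(0.220000, -0.747200) = 2.484297
  y ← -1.460000 + (0.22/2)·(3.240000 + 2.484297) = -0.830327
t=0.220000, y=-0.830327:
  k1 = f(0.220000, -0.830327) = 2.567425
  k2 = f(0.440000, -0.265494) = 1.875952
  y ← -0.830327 + (0.22/2)·(2.567425 + 1.875952) = -0.341556
y(0.44) ≈ -0.3416

-0.3416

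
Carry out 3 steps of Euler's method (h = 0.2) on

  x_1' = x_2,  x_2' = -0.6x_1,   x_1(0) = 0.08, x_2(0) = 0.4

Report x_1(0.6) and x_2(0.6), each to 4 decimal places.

0.3123, 0.3426

Euler on (x_1,x_2): x_1_{n+1} = x_1_n + h·x_1', x_2_{n+1} = x_2_n + h·x_2'.
0.000000: (0.080000, 0.400000); f=(0.400000, -0.048000) → (0.160000, 0.390400)
0.200000: (0.160000, 0.390400); f=(0.390400, -0.096000) → (0.238080, 0.371200)
0.400000: (0.238080, 0.371200); f=(0.371200, -0.142848) → (0.312320, 0.342630)
(x_1(0.6), x_2(0.6)) ≈ (0.3123, 0.3426)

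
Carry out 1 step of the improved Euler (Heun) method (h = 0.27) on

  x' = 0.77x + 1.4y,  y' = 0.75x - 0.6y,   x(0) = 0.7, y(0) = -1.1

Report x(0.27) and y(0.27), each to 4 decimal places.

0.4621, -0.8333

Heun on (x,y): k1 = f(t_n, state_n); k2 = f(t_n + h, state_n + h·k1); state_{n+1} = state_n + (h/2)·(k1 + k2).
0.000000: (0.700000, -1.100000)
  k1 = (-1.001000, 1.185000)
  predictor → (0.429730, -0.780050)
  k2 = (-0.761178, 0.790327)
  → (0.462106, -0.833331)
(x(0.27), y(0.27)) ≈ (0.4621, -0.8333)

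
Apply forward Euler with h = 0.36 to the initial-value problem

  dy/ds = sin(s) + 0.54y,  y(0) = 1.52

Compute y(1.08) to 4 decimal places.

2.9788

Euler: y_{n+1} = y_n + h·f(s_n, y_n).
s=0.000000, y=1.520000: f=0.820800 → y ← 1.520000 + 0.36·0.820800 = 1.815488
s=0.360000, y=1.815488: f=1.332638 → y ← 1.815488 + 0.36·1.332638 = 2.295238
s=0.720000, y=2.295238: f=1.898813 → y ← 2.295238 + 0.36·1.898813 = 2.978810
y(1.08) ≈ 2.9788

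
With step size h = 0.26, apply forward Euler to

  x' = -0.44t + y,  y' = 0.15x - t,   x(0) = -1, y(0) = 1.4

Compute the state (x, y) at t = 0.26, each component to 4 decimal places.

Euler on (x,y): x_{n+1} = x_n + h·x', y_{n+1} = y_n + h·y'.
0.000000: (-1.000000, 1.400000); f=(1.400000, -0.150000) → (-0.636000, 1.361000)
(x(0.26), y(0.26)) ≈ (-0.6360, 1.3610)

-0.6360, 1.3610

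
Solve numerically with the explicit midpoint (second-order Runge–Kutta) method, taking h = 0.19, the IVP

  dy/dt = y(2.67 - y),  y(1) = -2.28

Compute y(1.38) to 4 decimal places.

Midpoint: k1 = f(t_n, y_n); k2 = f(t_n + h/2, y_n + (h/2)·k1); y_{n+1} = y_n + h·k2.
t=1.000000, y=-2.280000:
  k1 = f(1.000000, -2.280000) = -11.286000
  k2 = f(1.095000, -3.352170) = -20.187338
  y ← -2.280000 + 0.19·(-20.187338) = -6.115594
t=1.190000, y=-6.115594:
  k1 = f(1.190000, -6.115594) = -53.729128
  k2 = f(1.285000, -11.219861) = -155.842318
  y ← -6.115594 + 0.19·(-155.842318) = -35.725635
y(1.38) ≈ -35.7256

-35.7256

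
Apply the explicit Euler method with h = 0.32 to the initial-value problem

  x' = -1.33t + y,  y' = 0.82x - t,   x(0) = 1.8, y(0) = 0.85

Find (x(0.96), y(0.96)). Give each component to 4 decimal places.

2.6509, 2.1778

Euler on (x,y): x_{n+1} = x_n + h·x', y_{n+1} = y_n + h·y'.
0.000000: (1.800000, 0.850000); f=(0.850000, 1.476000) → (2.072000, 1.322320)
0.320000: (2.072000, 1.322320); f=(0.896720, 1.379040) → (2.358950, 1.763613)
0.640000: (2.358950, 1.763613); f=(0.912413, 1.294339) → (2.650922, 2.177801)
(x(0.96), y(0.96)) ≈ (2.6509, 2.1778)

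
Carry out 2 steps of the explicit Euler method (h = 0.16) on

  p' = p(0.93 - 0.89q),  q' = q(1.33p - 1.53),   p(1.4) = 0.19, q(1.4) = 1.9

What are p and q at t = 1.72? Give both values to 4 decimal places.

0.1558, 1.1953

Euler on (p,q): p_{n+1} = p_n + h·p', q_{n+1} = q_n + h·q'.
1.400000: (0.190000, 1.900000); f=(-0.144590, -2.426870) → (0.166866, 1.511701)
1.560000: (0.166866, 1.511701); f=(-0.069318, -1.977409) → (0.155775, 1.195315)
(p(1.72), q(1.72)) ≈ (0.1558, 1.1953)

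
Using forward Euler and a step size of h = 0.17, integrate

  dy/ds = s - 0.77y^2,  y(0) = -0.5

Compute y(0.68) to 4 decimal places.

-0.4704

Euler: y_{n+1} = y_n + h·f(s_n, y_n).
s=0.000000, y=-0.500000: f=-0.192500 → y ← -0.500000 + 0.17·(-0.192500) = -0.532725
s=0.170000, y=-0.532725: f=-0.048523 → y ← -0.532725 + 0.17·(-0.048523) = -0.540974
s=0.340000, y=-0.540974: f=0.114657 → y ← -0.540974 + 0.17·0.114657 = -0.521482
s=0.510000, y=-0.521482: f=0.300603 → y ← -0.521482 + 0.17·0.300603 = -0.470380
y(0.68) ≈ -0.4704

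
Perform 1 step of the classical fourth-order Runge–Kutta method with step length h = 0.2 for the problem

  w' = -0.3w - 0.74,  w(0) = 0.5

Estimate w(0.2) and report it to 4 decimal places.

RK4: k1 = f(t_n, w_n); k2 = f(t_n + h/2, w_n + (h/2)·k1); k3 = f(t_n + h/2, w_n + (h/2)·k2); k4 = f(t_n + h, w_n + h·k3); w_{n+1} = w_n + (h/6)·(k1 + 2k2 + 2k3 + k4).
t=0.000000, w=0.500000:
  k1 = f(0.000000, 0.500000) = -0.890000
  k2 = f(0.100000, 0.411000) = -0.863300
  k3 = f(0.100000, 0.413670) = -0.864101
  k4 = f(0.200000, 0.327180) = -0.838154
  w ← 0.500000 + (0.2/6)·(k1 + 2k2 + 2k3 + k4) = 0.327235
w(0.2) ≈ 0.3272

0.3272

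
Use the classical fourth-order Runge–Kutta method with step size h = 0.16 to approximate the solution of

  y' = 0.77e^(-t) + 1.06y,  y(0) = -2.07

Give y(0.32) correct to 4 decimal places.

-2.6526

RK4: k1 = f(t_n, y_n); k2 = f(t_n + h/2, y_n + (h/2)·k1); k3 = f(t_n + h/2, y_n + (h/2)·k2); k4 = f(t_n + h, y_n + h·k3); y_{n+1} = y_n + (h/6)·(k1 + 2k2 + 2k3 + k4).
t=0.000000, y=-2.070000:
  k1 = f(0.000000, -2.070000) = -1.424200
  k2 = f(0.080000, -2.183936) = -1.604173
  k3 = f(0.080000, -2.198334) = -1.619434
  k4 = f(0.160000, -2.329109) = -1.812705
  y ← -2.070000 + (0.16/6)·(k1 + 2k2 + 2k3 + k4) = -2.328243
t=0.160000, y=-2.328243:
  k1 = f(0.160000, -2.328243) = -1.811787
  k2 = f(0.240000, -2.473186) = -2.015874
  k3 = f(0.240000, -2.489513) = -2.033180
  k4 = f(0.320000, -2.653552) = -2.253630
  y ← -2.328243 + (0.16/6)·(k1 + 2k2 + 2k3 + k4) = -2.652604
y(0.32) ≈ -2.6526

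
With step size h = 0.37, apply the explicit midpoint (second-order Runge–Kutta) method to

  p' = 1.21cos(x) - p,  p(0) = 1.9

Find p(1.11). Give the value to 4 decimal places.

1.2418

Midpoint: k1 = f(x_n, p_n); k2 = f(x_n + h/2, p_n + (h/2)·k1); p_{n+1} = p_n + h·k2.
x=0.000000, p=1.900000:
  k1 = f(0.000000, 1.900000) = -0.690000
  k2 = f(0.185000, 1.772350) = -0.582997
  p ← 1.900000 + 0.37·(-0.582997) = 1.684291
x=0.370000, p=1.684291:
  k1 = f(0.370000, 1.684291) = -0.556175
  k2 = f(0.555000, 1.581399) = -0.553019
  p ← 1.684291 + 0.37·(-0.553019) = 1.479674
x=0.740000, p=1.479674:
  k1 = f(0.740000, 1.479674) = -0.586127
  k2 = f(0.925000, 1.371240) = -0.643021
  p ← 1.479674 + 0.37·(-0.643021) = 1.241756
p(1.11) ≈ 1.2418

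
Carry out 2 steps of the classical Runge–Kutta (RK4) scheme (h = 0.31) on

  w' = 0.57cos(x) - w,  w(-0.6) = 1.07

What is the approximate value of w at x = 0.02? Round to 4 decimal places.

0.8263

RK4: k1 = f(x_n, w_n); k2 = f(x_n + h/2, w_n + (h/2)·k1); k3 = f(x_n + h/2, w_n + (h/2)·k2); k4 = f(x_n + h, w_n + h·k3); w_{n+1} = w_n + (h/6)·(k1 + 2k2 + 2k3 + k4).
x=-0.600000, w=1.070000:
  k1 = f(-0.600000, 1.070000) = -0.599559
  k2 = f(-0.445000, 0.977068) = -0.462580
  k3 = f(-0.445000, 0.998300) = -0.483812
  k4 = f(-0.290000, 0.920018) = -0.373819
  w ← 1.070000 + (0.31/6)·(k1 + 2k2 + 2k3 + k4) = 0.921915
x=-0.290000, w=0.921915:
  k1 = f(-0.290000, 0.921915) = -0.375716
  k2 = f(-0.135000, 0.863679) = -0.298865
  k3 = f(-0.135000, 0.875591) = -0.310777
  k4 = f(0.020000, 0.825574) = -0.255688
  w ← 0.921915 + (0.31/6)·(k1 + 2k2 + 2k3 + k4) = 0.826296
w(0.02) ≈ 0.8263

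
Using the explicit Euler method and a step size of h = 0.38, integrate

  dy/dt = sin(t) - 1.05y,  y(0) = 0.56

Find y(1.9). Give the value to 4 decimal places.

0.7561

Euler: y_{n+1} = y_n + h·f(t_n, y_n).
t=0.000000, y=0.560000: f=-0.588000 → y ← 0.560000 + 0.38·(-0.588000) = 0.336560
t=0.380000, y=0.336560: f=0.017532 → y ← 0.336560 + 0.38·0.017532 = 0.343222
t=0.760000, y=0.343222: f=0.328538 → y ← 0.343222 + 0.38·0.328538 = 0.468067
t=1.140000, y=0.468067: f=0.417163 → y ← 0.468067 + 0.38·0.417163 = 0.626589
t=1.520000, y=0.626589: f=0.340792 → y ← 0.626589 + 0.38·0.340792 = 0.756090
y(1.9) ≈ 0.7561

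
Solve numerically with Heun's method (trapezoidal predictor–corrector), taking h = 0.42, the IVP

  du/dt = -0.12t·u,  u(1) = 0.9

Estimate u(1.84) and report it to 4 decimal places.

0.7800

Heun: k1 = f(t_n, u_n); k2 = f(t_n + h, u_n + h·k1); u_{n+1} = u_n + (h/2)·(k1 + k2).
t=1.000000, u=0.900000:
  k1 = f(1.000000, 0.900000) = -0.108000
  k2 = f(1.420000, 0.854640) = -0.145631
  u ← 0.900000 + (0.42/2)·(-0.108000 + (-0.145631)) = 0.846738
t=1.420000, u=0.846738:
  k1 = f(1.420000, 0.846738) = -0.144284
  k2 = f(1.840000, 0.786138) = -0.173579
  u ← 0.846738 + (0.42/2)·(-0.144284 + (-0.173579)) = 0.779986
u(1.84) ≈ 0.7800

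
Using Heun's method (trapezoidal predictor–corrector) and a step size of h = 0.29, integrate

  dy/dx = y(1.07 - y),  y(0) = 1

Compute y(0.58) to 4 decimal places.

Heun: k1 = f(x_n, y_n); k2 = f(x_n + h, y_n + h·k1); y_{n+1} = y_n + (h/2)·(k1 + k2).
x=0.000000, y=1.000000:
  k1 = f(0.000000, 1.000000) = 0.070000
  k2 = f(0.290000, 1.020300) = 0.050709
  y ← 1.000000 + (0.29/2)·(0.070000 + 0.050709) = 1.017503
x=0.290000, y=1.017503:
  k1 = f(0.290000, 1.017503) = 0.053416
  k2 = f(0.580000, 1.032993) = 0.038228
  y ← 1.017503 + (0.29/2)·(0.053416 + 0.038228) = 1.030791
y(0.58) ≈ 1.0308

1.0308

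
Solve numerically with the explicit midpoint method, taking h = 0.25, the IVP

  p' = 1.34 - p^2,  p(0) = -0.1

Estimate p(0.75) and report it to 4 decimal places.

0.7553

Midpoint: k1 = f(t_n, p_n); k2 = f(t_n + h/2, p_n + (h/2)·k1); p_{n+1} = p_n + h·k2.
t=0.000000, p=-0.100000:
  k1 = f(0.000000, -0.100000) = 1.330000
  k2 = f(0.125000, 0.066250) = 1.335611
  p ← -0.100000 + 0.25·1.335611 = 0.233903
t=0.250000, p=0.233903:
  k1 = f(0.250000, 0.233903) = 1.285290
  k2 = f(0.375000, 0.394564) = 1.184319
  p ← 0.233903 + 0.25·1.184319 = 0.529983
t=0.500000, p=0.529983:
  k1 = f(0.500000, 0.529983) = 1.059118
  k2 = f(0.625000, 0.662372) = 0.901263
  p ← 0.529983 + 0.25·0.901263 = 0.755298
p(0.75) ≈ 0.7553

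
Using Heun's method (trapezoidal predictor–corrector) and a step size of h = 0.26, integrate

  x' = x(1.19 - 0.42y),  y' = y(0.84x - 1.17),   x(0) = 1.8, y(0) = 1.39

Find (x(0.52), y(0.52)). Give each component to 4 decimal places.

Heun on (x,y): k1 = f(t_n, state_n); k2 = f(t_n + h, state_n + h·k1); state_{n+1} = state_n + (h/2)·(k1 + k2).
0.000000: (1.800000, 1.390000)
  k1 = (1.091160, 0.475380)
  predictor → (2.083702, 1.513599)
  k2 = (1.154972, 0.878356)
  → (2.091997, 1.565986)
0.260000: (2.091997, 1.565986)
  k1 = (1.113541, 0.919668)
  predictor → (2.381518, 1.805099)
  k2 = (1.028478, 1.499090)
  → (2.370460, 1.880424)
(x(0.52), y(0.52)) ≈ (2.3705, 1.8804)

2.3705, 1.8804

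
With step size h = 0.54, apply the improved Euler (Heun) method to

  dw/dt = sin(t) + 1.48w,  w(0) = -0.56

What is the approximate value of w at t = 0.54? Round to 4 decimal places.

-1.0476

Heun: k1 = f(t_n, w_n); k2 = f(t_n + h, w_n + h·k1); w_{n+1} = w_n + (h/2)·(k1 + k2).
t=0.000000, w=-0.560000:
  k1 = f(0.000000, -0.560000) = -0.828800
  k2 = f(0.540000, -1.007552) = -0.977041
  w ← -0.560000 + (0.54/2)·(-0.828800 + (-0.977041)) = -1.047577
w(0.54) ≈ -1.0476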